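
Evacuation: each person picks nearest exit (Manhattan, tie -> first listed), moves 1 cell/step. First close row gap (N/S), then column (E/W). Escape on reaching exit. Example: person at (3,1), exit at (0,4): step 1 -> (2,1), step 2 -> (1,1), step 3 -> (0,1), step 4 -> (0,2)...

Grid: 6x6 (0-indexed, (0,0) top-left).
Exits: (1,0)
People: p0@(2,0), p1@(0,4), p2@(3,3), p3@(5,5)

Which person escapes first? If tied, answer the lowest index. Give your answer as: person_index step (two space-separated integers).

Answer: 0 1

Derivation:
Step 1: p0:(2,0)->(1,0)->EXIT | p1:(0,4)->(1,4) | p2:(3,3)->(2,3) | p3:(5,5)->(4,5)
Step 2: p0:escaped | p1:(1,4)->(1,3) | p2:(2,3)->(1,3) | p3:(4,5)->(3,5)
Step 3: p0:escaped | p1:(1,3)->(1,2) | p2:(1,3)->(1,2) | p3:(3,5)->(2,5)
Step 4: p0:escaped | p1:(1,2)->(1,1) | p2:(1,2)->(1,1) | p3:(2,5)->(1,5)
Step 5: p0:escaped | p1:(1,1)->(1,0)->EXIT | p2:(1,1)->(1,0)->EXIT | p3:(1,5)->(1,4)
Step 6: p0:escaped | p1:escaped | p2:escaped | p3:(1,4)->(1,3)
Step 7: p0:escaped | p1:escaped | p2:escaped | p3:(1,3)->(1,2)
Step 8: p0:escaped | p1:escaped | p2:escaped | p3:(1,2)->(1,1)
Step 9: p0:escaped | p1:escaped | p2:escaped | p3:(1,1)->(1,0)->EXIT
Exit steps: [1, 5, 5, 9]
First to escape: p0 at step 1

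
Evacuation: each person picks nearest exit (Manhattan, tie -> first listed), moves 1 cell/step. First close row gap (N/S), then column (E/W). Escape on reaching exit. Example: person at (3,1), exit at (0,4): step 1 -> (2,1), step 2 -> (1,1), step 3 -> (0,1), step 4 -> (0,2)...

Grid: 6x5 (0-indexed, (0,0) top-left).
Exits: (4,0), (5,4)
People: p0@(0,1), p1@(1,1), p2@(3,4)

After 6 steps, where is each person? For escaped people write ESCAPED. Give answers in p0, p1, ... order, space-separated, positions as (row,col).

Step 1: p0:(0,1)->(1,1) | p1:(1,1)->(2,1) | p2:(3,4)->(4,4)
Step 2: p0:(1,1)->(2,1) | p1:(2,1)->(3,1) | p2:(4,4)->(5,4)->EXIT
Step 3: p0:(2,1)->(3,1) | p1:(3,1)->(4,1) | p2:escaped
Step 4: p0:(3,1)->(4,1) | p1:(4,1)->(4,0)->EXIT | p2:escaped
Step 5: p0:(4,1)->(4,0)->EXIT | p1:escaped | p2:escaped

ESCAPED ESCAPED ESCAPED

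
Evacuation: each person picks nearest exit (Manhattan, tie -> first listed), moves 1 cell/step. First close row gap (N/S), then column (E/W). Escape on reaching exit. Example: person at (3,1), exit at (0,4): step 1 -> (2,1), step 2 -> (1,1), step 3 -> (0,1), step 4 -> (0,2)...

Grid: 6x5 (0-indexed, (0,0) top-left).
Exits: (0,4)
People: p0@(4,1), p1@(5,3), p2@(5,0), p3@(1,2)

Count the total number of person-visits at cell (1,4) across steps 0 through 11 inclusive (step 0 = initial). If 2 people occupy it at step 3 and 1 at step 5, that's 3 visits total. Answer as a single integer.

Step 0: p0@(4,1) p1@(5,3) p2@(5,0) p3@(1,2) -> at (1,4): 0 [-], cum=0
Step 1: p0@(3,1) p1@(4,3) p2@(4,0) p3@(0,2) -> at (1,4): 0 [-], cum=0
Step 2: p0@(2,1) p1@(3,3) p2@(3,0) p3@(0,3) -> at (1,4): 0 [-], cum=0
Step 3: p0@(1,1) p1@(2,3) p2@(2,0) p3@ESC -> at (1,4): 0 [-], cum=0
Step 4: p0@(0,1) p1@(1,3) p2@(1,0) p3@ESC -> at (1,4): 0 [-], cum=0
Step 5: p0@(0,2) p1@(0,3) p2@(0,0) p3@ESC -> at (1,4): 0 [-], cum=0
Step 6: p0@(0,3) p1@ESC p2@(0,1) p3@ESC -> at (1,4): 0 [-], cum=0
Step 7: p0@ESC p1@ESC p2@(0,2) p3@ESC -> at (1,4): 0 [-], cum=0
Step 8: p0@ESC p1@ESC p2@(0,3) p3@ESC -> at (1,4): 0 [-], cum=0
Step 9: p0@ESC p1@ESC p2@ESC p3@ESC -> at (1,4): 0 [-], cum=0
Total visits = 0

Answer: 0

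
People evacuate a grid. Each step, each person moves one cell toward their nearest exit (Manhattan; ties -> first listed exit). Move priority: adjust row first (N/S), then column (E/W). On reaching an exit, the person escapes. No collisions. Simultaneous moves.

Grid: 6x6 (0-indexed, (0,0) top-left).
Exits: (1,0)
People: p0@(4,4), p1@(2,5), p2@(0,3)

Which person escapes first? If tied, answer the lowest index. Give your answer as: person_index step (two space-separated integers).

Step 1: p0:(4,4)->(3,4) | p1:(2,5)->(1,5) | p2:(0,3)->(1,3)
Step 2: p0:(3,4)->(2,4) | p1:(1,5)->(1,4) | p2:(1,3)->(1,2)
Step 3: p0:(2,4)->(1,4) | p1:(1,4)->(1,3) | p2:(1,2)->(1,1)
Step 4: p0:(1,4)->(1,3) | p1:(1,3)->(1,2) | p2:(1,1)->(1,0)->EXIT
Step 5: p0:(1,3)->(1,2) | p1:(1,2)->(1,1) | p2:escaped
Step 6: p0:(1,2)->(1,1) | p1:(1,1)->(1,0)->EXIT | p2:escaped
Step 7: p0:(1,1)->(1,0)->EXIT | p1:escaped | p2:escaped
Exit steps: [7, 6, 4]
First to escape: p2 at step 4

Answer: 2 4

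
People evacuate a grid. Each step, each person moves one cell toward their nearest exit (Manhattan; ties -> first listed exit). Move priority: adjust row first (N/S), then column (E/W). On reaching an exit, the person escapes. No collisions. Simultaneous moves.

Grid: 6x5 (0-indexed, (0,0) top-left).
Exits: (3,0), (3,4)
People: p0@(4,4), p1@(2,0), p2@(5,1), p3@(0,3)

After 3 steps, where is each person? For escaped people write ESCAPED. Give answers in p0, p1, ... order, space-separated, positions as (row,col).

Step 1: p0:(4,4)->(3,4)->EXIT | p1:(2,0)->(3,0)->EXIT | p2:(5,1)->(4,1) | p3:(0,3)->(1,3)
Step 2: p0:escaped | p1:escaped | p2:(4,1)->(3,1) | p3:(1,3)->(2,3)
Step 3: p0:escaped | p1:escaped | p2:(3,1)->(3,0)->EXIT | p3:(2,3)->(3,3)

ESCAPED ESCAPED ESCAPED (3,3)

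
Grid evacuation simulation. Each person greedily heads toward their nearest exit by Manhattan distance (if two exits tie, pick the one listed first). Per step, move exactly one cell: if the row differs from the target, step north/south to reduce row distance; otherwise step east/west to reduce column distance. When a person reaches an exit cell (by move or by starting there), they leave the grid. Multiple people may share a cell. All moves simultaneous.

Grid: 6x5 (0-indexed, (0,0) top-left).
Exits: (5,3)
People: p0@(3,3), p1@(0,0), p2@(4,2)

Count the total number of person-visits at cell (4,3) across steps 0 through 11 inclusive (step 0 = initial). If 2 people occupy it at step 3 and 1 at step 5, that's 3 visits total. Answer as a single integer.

Answer: 1

Derivation:
Step 0: p0@(3,3) p1@(0,0) p2@(4,2) -> at (4,3): 0 [-], cum=0
Step 1: p0@(4,3) p1@(1,0) p2@(5,2) -> at (4,3): 1 [p0], cum=1
Step 2: p0@ESC p1@(2,0) p2@ESC -> at (4,3): 0 [-], cum=1
Step 3: p0@ESC p1@(3,0) p2@ESC -> at (4,3): 0 [-], cum=1
Step 4: p0@ESC p1@(4,0) p2@ESC -> at (4,3): 0 [-], cum=1
Step 5: p0@ESC p1@(5,0) p2@ESC -> at (4,3): 0 [-], cum=1
Step 6: p0@ESC p1@(5,1) p2@ESC -> at (4,3): 0 [-], cum=1
Step 7: p0@ESC p1@(5,2) p2@ESC -> at (4,3): 0 [-], cum=1
Step 8: p0@ESC p1@ESC p2@ESC -> at (4,3): 0 [-], cum=1
Total visits = 1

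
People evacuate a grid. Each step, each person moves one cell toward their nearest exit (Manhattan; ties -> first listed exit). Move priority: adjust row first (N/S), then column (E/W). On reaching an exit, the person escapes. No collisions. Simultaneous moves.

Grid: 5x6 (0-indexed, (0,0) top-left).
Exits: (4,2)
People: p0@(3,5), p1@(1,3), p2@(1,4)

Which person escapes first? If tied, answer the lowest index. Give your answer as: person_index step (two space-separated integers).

Step 1: p0:(3,5)->(4,5) | p1:(1,3)->(2,3) | p2:(1,4)->(2,4)
Step 2: p0:(4,5)->(4,4) | p1:(2,3)->(3,3) | p2:(2,4)->(3,4)
Step 3: p0:(4,4)->(4,3) | p1:(3,3)->(4,3) | p2:(3,4)->(4,4)
Step 4: p0:(4,3)->(4,2)->EXIT | p1:(4,3)->(4,2)->EXIT | p2:(4,4)->(4,3)
Step 5: p0:escaped | p1:escaped | p2:(4,3)->(4,2)->EXIT
Exit steps: [4, 4, 5]
First to escape: p0 at step 4

Answer: 0 4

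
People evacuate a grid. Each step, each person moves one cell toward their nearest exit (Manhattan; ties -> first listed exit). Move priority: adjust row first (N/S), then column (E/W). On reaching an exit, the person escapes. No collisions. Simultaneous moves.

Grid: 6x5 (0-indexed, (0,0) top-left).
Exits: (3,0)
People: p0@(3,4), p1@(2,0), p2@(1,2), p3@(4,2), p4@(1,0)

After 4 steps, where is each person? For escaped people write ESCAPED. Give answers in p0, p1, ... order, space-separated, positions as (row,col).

Step 1: p0:(3,4)->(3,3) | p1:(2,0)->(3,0)->EXIT | p2:(1,2)->(2,2) | p3:(4,2)->(3,2) | p4:(1,0)->(2,0)
Step 2: p0:(3,3)->(3,2) | p1:escaped | p2:(2,2)->(3,2) | p3:(3,2)->(3,1) | p4:(2,0)->(3,0)->EXIT
Step 3: p0:(3,2)->(3,1) | p1:escaped | p2:(3,2)->(3,1) | p3:(3,1)->(3,0)->EXIT | p4:escaped
Step 4: p0:(3,1)->(3,0)->EXIT | p1:escaped | p2:(3,1)->(3,0)->EXIT | p3:escaped | p4:escaped

ESCAPED ESCAPED ESCAPED ESCAPED ESCAPED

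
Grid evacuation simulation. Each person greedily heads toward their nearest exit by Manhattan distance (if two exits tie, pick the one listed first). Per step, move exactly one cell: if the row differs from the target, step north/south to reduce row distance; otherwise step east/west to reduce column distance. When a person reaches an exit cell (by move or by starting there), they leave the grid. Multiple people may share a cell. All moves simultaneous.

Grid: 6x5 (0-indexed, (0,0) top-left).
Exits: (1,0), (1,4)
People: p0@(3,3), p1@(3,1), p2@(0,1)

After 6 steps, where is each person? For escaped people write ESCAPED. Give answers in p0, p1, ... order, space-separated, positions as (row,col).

Step 1: p0:(3,3)->(2,3) | p1:(3,1)->(2,1) | p2:(0,1)->(1,1)
Step 2: p0:(2,3)->(1,3) | p1:(2,1)->(1,1) | p2:(1,1)->(1,0)->EXIT
Step 3: p0:(1,3)->(1,4)->EXIT | p1:(1,1)->(1,0)->EXIT | p2:escaped

ESCAPED ESCAPED ESCAPED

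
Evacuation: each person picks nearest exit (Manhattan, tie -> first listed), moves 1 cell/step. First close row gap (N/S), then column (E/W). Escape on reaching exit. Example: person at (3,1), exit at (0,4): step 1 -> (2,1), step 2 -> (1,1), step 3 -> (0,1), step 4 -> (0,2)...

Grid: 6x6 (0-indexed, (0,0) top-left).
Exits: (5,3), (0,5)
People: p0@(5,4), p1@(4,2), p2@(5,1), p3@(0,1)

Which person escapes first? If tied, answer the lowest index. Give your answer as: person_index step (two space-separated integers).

Step 1: p0:(5,4)->(5,3)->EXIT | p1:(4,2)->(5,2) | p2:(5,1)->(5,2) | p3:(0,1)->(0,2)
Step 2: p0:escaped | p1:(5,2)->(5,3)->EXIT | p2:(5,2)->(5,3)->EXIT | p3:(0,2)->(0,3)
Step 3: p0:escaped | p1:escaped | p2:escaped | p3:(0,3)->(0,4)
Step 4: p0:escaped | p1:escaped | p2:escaped | p3:(0,4)->(0,5)->EXIT
Exit steps: [1, 2, 2, 4]
First to escape: p0 at step 1

Answer: 0 1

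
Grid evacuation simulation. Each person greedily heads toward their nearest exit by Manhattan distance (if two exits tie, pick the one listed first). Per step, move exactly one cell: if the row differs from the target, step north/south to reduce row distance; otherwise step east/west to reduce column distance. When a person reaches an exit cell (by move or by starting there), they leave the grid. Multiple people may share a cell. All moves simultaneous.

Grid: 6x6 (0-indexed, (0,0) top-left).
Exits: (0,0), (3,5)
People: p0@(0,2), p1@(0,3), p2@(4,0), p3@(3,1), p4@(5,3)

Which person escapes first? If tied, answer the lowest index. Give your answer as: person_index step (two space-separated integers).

Step 1: p0:(0,2)->(0,1) | p1:(0,3)->(0,2) | p2:(4,0)->(3,0) | p3:(3,1)->(2,1) | p4:(5,3)->(4,3)
Step 2: p0:(0,1)->(0,0)->EXIT | p1:(0,2)->(0,1) | p2:(3,0)->(2,0) | p3:(2,1)->(1,1) | p4:(4,3)->(3,3)
Step 3: p0:escaped | p1:(0,1)->(0,0)->EXIT | p2:(2,0)->(1,0) | p3:(1,1)->(0,1) | p4:(3,3)->(3,4)
Step 4: p0:escaped | p1:escaped | p2:(1,0)->(0,0)->EXIT | p3:(0,1)->(0,0)->EXIT | p4:(3,4)->(3,5)->EXIT
Exit steps: [2, 3, 4, 4, 4]
First to escape: p0 at step 2

Answer: 0 2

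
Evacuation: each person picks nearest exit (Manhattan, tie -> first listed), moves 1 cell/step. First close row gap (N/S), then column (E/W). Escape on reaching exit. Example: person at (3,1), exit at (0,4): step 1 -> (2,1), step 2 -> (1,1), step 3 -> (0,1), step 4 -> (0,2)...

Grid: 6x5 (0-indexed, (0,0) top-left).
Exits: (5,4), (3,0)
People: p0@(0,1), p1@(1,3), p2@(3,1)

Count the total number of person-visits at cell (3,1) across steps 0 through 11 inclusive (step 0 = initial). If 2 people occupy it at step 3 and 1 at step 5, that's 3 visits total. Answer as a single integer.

Step 0: p0@(0,1) p1@(1,3) p2@(3,1) -> at (3,1): 1 [p2], cum=1
Step 1: p0@(1,1) p1@(2,3) p2@ESC -> at (3,1): 0 [-], cum=1
Step 2: p0@(2,1) p1@(3,3) p2@ESC -> at (3,1): 0 [-], cum=1
Step 3: p0@(3,1) p1@(4,3) p2@ESC -> at (3,1): 1 [p0], cum=2
Step 4: p0@ESC p1@(5,3) p2@ESC -> at (3,1): 0 [-], cum=2
Step 5: p0@ESC p1@ESC p2@ESC -> at (3,1): 0 [-], cum=2
Total visits = 2

Answer: 2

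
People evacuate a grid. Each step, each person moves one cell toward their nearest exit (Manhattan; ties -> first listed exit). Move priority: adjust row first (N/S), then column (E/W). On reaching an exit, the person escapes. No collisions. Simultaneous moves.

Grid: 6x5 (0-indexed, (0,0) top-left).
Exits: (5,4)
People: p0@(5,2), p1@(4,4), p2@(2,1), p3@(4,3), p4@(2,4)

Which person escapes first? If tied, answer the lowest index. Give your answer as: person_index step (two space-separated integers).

Answer: 1 1

Derivation:
Step 1: p0:(5,2)->(5,3) | p1:(4,4)->(5,4)->EXIT | p2:(2,1)->(3,1) | p3:(4,3)->(5,3) | p4:(2,4)->(3,4)
Step 2: p0:(5,3)->(5,4)->EXIT | p1:escaped | p2:(3,1)->(4,1) | p3:(5,3)->(5,4)->EXIT | p4:(3,4)->(4,4)
Step 3: p0:escaped | p1:escaped | p2:(4,1)->(5,1) | p3:escaped | p4:(4,4)->(5,4)->EXIT
Step 4: p0:escaped | p1:escaped | p2:(5,1)->(5,2) | p3:escaped | p4:escaped
Step 5: p0:escaped | p1:escaped | p2:(5,2)->(5,3) | p3:escaped | p4:escaped
Step 6: p0:escaped | p1:escaped | p2:(5,3)->(5,4)->EXIT | p3:escaped | p4:escaped
Exit steps: [2, 1, 6, 2, 3]
First to escape: p1 at step 1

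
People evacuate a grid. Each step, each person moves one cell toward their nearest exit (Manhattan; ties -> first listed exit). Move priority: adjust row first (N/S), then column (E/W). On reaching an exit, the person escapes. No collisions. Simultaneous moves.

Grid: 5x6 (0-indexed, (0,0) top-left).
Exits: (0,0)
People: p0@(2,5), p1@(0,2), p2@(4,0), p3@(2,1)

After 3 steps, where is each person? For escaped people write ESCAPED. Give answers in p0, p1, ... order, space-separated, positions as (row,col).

Step 1: p0:(2,5)->(1,5) | p1:(0,2)->(0,1) | p2:(4,0)->(3,0) | p3:(2,1)->(1,1)
Step 2: p0:(1,5)->(0,5) | p1:(0,1)->(0,0)->EXIT | p2:(3,0)->(2,0) | p3:(1,1)->(0,1)
Step 3: p0:(0,5)->(0,4) | p1:escaped | p2:(2,0)->(1,0) | p3:(0,1)->(0,0)->EXIT

(0,4) ESCAPED (1,0) ESCAPED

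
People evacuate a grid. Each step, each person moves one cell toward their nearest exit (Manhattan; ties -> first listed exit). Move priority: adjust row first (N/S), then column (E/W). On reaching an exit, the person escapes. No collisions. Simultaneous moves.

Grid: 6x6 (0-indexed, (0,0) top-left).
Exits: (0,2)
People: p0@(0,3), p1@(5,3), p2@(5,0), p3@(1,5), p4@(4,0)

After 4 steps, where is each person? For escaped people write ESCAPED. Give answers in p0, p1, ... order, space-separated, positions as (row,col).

Step 1: p0:(0,3)->(0,2)->EXIT | p1:(5,3)->(4,3) | p2:(5,0)->(4,0) | p3:(1,5)->(0,5) | p4:(4,0)->(3,0)
Step 2: p0:escaped | p1:(4,3)->(3,3) | p2:(4,0)->(3,0) | p3:(0,5)->(0,4) | p4:(3,0)->(2,0)
Step 3: p0:escaped | p1:(3,3)->(2,3) | p2:(3,0)->(2,0) | p3:(0,4)->(0,3) | p4:(2,0)->(1,0)
Step 4: p0:escaped | p1:(2,3)->(1,3) | p2:(2,0)->(1,0) | p3:(0,3)->(0,2)->EXIT | p4:(1,0)->(0,0)

ESCAPED (1,3) (1,0) ESCAPED (0,0)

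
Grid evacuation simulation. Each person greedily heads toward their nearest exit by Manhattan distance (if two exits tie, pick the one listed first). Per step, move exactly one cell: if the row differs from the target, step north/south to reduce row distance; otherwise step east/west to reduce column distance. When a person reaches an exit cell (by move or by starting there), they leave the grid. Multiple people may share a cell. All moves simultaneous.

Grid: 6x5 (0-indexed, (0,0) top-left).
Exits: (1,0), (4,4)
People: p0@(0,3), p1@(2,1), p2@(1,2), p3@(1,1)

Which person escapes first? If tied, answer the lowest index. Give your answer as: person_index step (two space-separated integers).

Step 1: p0:(0,3)->(1,3) | p1:(2,1)->(1,1) | p2:(1,2)->(1,1) | p3:(1,1)->(1,0)->EXIT
Step 2: p0:(1,3)->(1,2) | p1:(1,1)->(1,0)->EXIT | p2:(1,1)->(1,0)->EXIT | p3:escaped
Step 3: p0:(1,2)->(1,1) | p1:escaped | p2:escaped | p3:escaped
Step 4: p0:(1,1)->(1,0)->EXIT | p1:escaped | p2:escaped | p3:escaped
Exit steps: [4, 2, 2, 1]
First to escape: p3 at step 1

Answer: 3 1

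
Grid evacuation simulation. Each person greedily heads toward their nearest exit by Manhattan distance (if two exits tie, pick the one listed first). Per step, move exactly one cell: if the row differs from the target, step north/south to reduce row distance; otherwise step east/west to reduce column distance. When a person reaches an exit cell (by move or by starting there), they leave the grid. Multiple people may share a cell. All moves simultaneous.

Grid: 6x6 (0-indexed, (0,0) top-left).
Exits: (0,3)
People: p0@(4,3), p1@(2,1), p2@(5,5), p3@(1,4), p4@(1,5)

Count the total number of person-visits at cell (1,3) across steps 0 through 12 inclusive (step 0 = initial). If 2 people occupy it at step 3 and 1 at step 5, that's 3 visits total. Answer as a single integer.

Step 0: p0@(4,3) p1@(2,1) p2@(5,5) p3@(1,4) p4@(1,5) -> at (1,3): 0 [-], cum=0
Step 1: p0@(3,3) p1@(1,1) p2@(4,5) p3@(0,4) p4@(0,5) -> at (1,3): 0 [-], cum=0
Step 2: p0@(2,3) p1@(0,1) p2@(3,5) p3@ESC p4@(0,4) -> at (1,3): 0 [-], cum=0
Step 3: p0@(1,3) p1@(0,2) p2@(2,5) p3@ESC p4@ESC -> at (1,3): 1 [p0], cum=1
Step 4: p0@ESC p1@ESC p2@(1,5) p3@ESC p4@ESC -> at (1,3): 0 [-], cum=1
Step 5: p0@ESC p1@ESC p2@(0,5) p3@ESC p4@ESC -> at (1,3): 0 [-], cum=1
Step 6: p0@ESC p1@ESC p2@(0,4) p3@ESC p4@ESC -> at (1,3): 0 [-], cum=1
Step 7: p0@ESC p1@ESC p2@ESC p3@ESC p4@ESC -> at (1,3): 0 [-], cum=1
Total visits = 1

Answer: 1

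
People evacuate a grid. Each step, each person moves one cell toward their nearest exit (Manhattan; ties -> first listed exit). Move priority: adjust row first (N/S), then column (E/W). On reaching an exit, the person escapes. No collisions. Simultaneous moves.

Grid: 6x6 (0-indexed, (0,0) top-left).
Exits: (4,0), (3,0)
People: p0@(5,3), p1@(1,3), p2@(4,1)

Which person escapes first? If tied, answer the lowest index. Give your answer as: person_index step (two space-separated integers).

Answer: 2 1

Derivation:
Step 1: p0:(5,3)->(4,3) | p1:(1,3)->(2,3) | p2:(4,1)->(4,0)->EXIT
Step 2: p0:(4,3)->(4,2) | p1:(2,3)->(3,3) | p2:escaped
Step 3: p0:(4,2)->(4,1) | p1:(3,3)->(3,2) | p2:escaped
Step 4: p0:(4,1)->(4,0)->EXIT | p1:(3,2)->(3,1) | p2:escaped
Step 5: p0:escaped | p1:(3,1)->(3,0)->EXIT | p2:escaped
Exit steps: [4, 5, 1]
First to escape: p2 at step 1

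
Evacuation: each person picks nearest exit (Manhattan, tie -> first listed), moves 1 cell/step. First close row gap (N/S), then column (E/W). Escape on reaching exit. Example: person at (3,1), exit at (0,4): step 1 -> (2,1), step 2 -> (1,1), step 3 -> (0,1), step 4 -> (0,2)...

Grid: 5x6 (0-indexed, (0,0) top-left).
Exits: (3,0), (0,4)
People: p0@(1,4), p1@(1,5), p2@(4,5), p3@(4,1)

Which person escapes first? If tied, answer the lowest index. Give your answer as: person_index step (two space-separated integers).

Step 1: p0:(1,4)->(0,4)->EXIT | p1:(1,5)->(0,5) | p2:(4,5)->(3,5) | p3:(4,1)->(3,1)
Step 2: p0:escaped | p1:(0,5)->(0,4)->EXIT | p2:(3,5)->(2,5) | p3:(3,1)->(3,0)->EXIT
Step 3: p0:escaped | p1:escaped | p2:(2,5)->(1,5) | p3:escaped
Step 4: p0:escaped | p1:escaped | p2:(1,5)->(0,5) | p3:escaped
Step 5: p0:escaped | p1:escaped | p2:(0,5)->(0,4)->EXIT | p3:escaped
Exit steps: [1, 2, 5, 2]
First to escape: p0 at step 1

Answer: 0 1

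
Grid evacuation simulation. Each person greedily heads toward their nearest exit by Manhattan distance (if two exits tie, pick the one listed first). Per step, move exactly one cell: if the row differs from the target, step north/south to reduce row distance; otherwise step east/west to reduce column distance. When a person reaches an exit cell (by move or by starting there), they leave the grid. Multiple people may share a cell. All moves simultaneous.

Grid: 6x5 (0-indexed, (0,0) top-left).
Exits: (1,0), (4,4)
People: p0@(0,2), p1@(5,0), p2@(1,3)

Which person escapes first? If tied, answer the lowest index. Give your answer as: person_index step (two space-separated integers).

Step 1: p0:(0,2)->(1,2) | p1:(5,0)->(4,0) | p2:(1,3)->(1,2)
Step 2: p0:(1,2)->(1,1) | p1:(4,0)->(3,0) | p2:(1,2)->(1,1)
Step 3: p0:(1,1)->(1,0)->EXIT | p1:(3,0)->(2,0) | p2:(1,1)->(1,0)->EXIT
Step 4: p0:escaped | p1:(2,0)->(1,0)->EXIT | p2:escaped
Exit steps: [3, 4, 3]
First to escape: p0 at step 3

Answer: 0 3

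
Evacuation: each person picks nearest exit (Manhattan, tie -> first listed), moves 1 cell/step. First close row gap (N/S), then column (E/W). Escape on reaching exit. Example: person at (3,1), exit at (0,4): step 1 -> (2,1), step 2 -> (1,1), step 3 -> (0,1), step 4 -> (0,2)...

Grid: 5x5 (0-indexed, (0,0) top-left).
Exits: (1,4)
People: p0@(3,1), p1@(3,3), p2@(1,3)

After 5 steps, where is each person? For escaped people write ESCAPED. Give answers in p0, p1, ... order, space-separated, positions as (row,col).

Step 1: p0:(3,1)->(2,1) | p1:(3,3)->(2,3) | p2:(1,3)->(1,4)->EXIT
Step 2: p0:(2,1)->(1,1) | p1:(2,3)->(1,3) | p2:escaped
Step 3: p0:(1,1)->(1,2) | p1:(1,3)->(1,4)->EXIT | p2:escaped
Step 4: p0:(1,2)->(1,3) | p1:escaped | p2:escaped
Step 5: p0:(1,3)->(1,4)->EXIT | p1:escaped | p2:escaped

ESCAPED ESCAPED ESCAPED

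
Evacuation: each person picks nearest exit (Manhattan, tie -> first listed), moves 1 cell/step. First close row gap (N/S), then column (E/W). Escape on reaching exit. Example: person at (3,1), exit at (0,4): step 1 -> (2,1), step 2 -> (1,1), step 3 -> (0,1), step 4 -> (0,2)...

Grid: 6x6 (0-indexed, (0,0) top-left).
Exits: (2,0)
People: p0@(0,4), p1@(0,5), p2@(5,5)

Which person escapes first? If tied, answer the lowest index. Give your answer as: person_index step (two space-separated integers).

Answer: 0 6

Derivation:
Step 1: p0:(0,4)->(1,4) | p1:(0,5)->(1,5) | p2:(5,5)->(4,5)
Step 2: p0:(1,4)->(2,4) | p1:(1,5)->(2,5) | p2:(4,5)->(3,5)
Step 3: p0:(2,4)->(2,3) | p1:(2,5)->(2,4) | p2:(3,5)->(2,5)
Step 4: p0:(2,3)->(2,2) | p1:(2,4)->(2,3) | p2:(2,5)->(2,4)
Step 5: p0:(2,2)->(2,1) | p1:(2,3)->(2,2) | p2:(2,4)->(2,3)
Step 6: p0:(2,1)->(2,0)->EXIT | p1:(2,2)->(2,1) | p2:(2,3)->(2,2)
Step 7: p0:escaped | p1:(2,1)->(2,0)->EXIT | p2:(2,2)->(2,1)
Step 8: p0:escaped | p1:escaped | p2:(2,1)->(2,0)->EXIT
Exit steps: [6, 7, 8]
First to escape: p0 at step 6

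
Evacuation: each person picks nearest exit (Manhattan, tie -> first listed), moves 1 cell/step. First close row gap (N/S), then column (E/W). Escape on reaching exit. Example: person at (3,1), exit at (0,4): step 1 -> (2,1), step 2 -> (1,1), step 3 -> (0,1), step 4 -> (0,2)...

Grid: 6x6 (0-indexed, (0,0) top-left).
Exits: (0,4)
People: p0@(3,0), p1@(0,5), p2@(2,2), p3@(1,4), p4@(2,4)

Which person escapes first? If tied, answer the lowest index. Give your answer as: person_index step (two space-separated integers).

Answer: 1 1

Derivation:
Step 1: p0:(3,0)->(2,0) | p1:(0,5)->(0,4)->EXIT | p2:(2,2)->(1,2) | p3:(1,4)->(0,4)->EXIT | p4:(2,4)->(1,4)
Step 2: p0:(2,0)->(1,0) | p1:escaped | p2:(1,2)->(0,2) | p3:escaped | p4:(1,4)->(0,4)->EXIT
Step 3: p0:(1,0)->(0,0) | p1:escaped | p2:(0,2)->(0,3) | p3:escaped | p4:escaped
Step 4: p0:(0,0)->(0,1) | p1:escaped | p2:(0,3)->(0,4)->EXIT | p3:escaped | p4:escaped
Step 5: p0:(0,1)->(0,2) | p1:escaped | p2:escaped | p3:escaped | p4:escaped
Step 6: p0:(0,2)->(0,3) | p1:escaped | p2:escaped | p3:escaped | p4:escaped
Step 7: p0:(0,3)->(0,4)->EXIT | p1:escaped | p2:escaped | p3:escaped | p4:escaped
Exit steps: [7, 1, 4, 1, 2]
First to escape: p1 at step 1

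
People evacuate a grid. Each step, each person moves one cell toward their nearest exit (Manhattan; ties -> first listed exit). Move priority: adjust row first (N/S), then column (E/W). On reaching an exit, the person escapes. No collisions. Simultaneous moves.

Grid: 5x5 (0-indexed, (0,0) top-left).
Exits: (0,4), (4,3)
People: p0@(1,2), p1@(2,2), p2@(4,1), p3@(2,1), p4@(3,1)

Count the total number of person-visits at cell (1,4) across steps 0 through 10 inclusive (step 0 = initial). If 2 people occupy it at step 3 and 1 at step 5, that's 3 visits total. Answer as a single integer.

Step 0: p0@(1,2) p1@(2,2) p2@(4,1) p3@(2,1) p4@(3,1) -> at (1,4): 0 [-], cum=0
Step 1: p0@(0,2) p1@(3,2) p2@(4,2) p3@(3,1) p4@(4,1) -> at (1,4): 0 [-], cum=0
Step 2: p0@(0,3) p1@(4,2) p2@ESC p3@(4,1) p4@(4,2) -> at (1,4): 0 [-], cum=0
Step 3: p0@ESC p1@ESC p2@ESC p3@(4,2) p4@ESC -> at (1,4): 0 [-], cum=0
Step 4: p0@ESC p1@ESC p2@ESC p3@ESC p4@ESC -> at (1,4): 0 [-], cum=0
Total visits = 0

Answer: 0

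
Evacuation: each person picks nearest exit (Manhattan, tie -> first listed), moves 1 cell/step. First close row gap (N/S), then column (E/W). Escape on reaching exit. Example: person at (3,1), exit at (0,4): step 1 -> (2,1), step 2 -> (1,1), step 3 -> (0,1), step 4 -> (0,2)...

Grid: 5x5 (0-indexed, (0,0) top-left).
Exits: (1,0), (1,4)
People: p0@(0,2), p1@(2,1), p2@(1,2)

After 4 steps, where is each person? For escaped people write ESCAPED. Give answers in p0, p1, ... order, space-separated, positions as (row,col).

Step 1: p0:(0,2)->(1,2) | p1:(2,1)->(1,1) | p2:(1,2)->(1,1)
Step 2: p0:(1,2)->(1,1) | p1:(1,1)->(1,0)->EXIT | p2:(1,1)->(1,0)->EXIT
Step 3: p0:(1,1)->(1,0)->EXIT | p1:escaped | p2:escaped

ESCAPED ESCAPED ESCAPED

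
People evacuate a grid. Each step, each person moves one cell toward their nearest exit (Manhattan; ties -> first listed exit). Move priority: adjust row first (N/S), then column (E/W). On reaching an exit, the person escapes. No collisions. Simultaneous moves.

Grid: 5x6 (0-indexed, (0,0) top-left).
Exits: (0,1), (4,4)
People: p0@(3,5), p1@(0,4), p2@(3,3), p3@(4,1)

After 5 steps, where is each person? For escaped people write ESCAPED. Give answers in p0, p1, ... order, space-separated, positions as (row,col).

Step 1: p0:(3,5)->(4,5) | p1:(0,4)->(0,3) | p2:(3,3)->(4,3) | p3:(4,1)->(4,2)
Step 2: p0:(4,5)->(4,4)->EXIT | p1:(0,3)->(0,2) | p2:(4,3)->(4,4)->EXIT | p3:(4,2)->(4,3)
Step 3: p0:escaped | p1:(0,2)->(0,1)->EXIT | p2:escaped | p3:(4,3)->(4,4)->EXIT

ESCAPED ESCAPED ESCAPED ESCAPED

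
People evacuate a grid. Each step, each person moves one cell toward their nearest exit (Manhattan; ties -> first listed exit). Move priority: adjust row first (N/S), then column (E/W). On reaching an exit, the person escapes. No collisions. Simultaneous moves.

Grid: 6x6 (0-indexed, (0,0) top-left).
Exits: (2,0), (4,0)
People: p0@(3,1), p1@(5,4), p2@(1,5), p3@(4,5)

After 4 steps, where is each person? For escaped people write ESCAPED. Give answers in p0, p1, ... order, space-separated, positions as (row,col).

Step 1: p0:(3,1)->(2,1) | p1:(5,4)->(4,4) | p2:(1,5)->(2,5) | p3:(4,5)->(4,4)
Step 2: p0:(2,1)->(2,0)->EXIT | p1:(4,4)->(4,3) | p2:(2,5)->(2,4) | p3:(4,4)->(4,3)
Step 3: p0:escaped | p1:(4,3)->(4,2) | p2:(2,4)->(2,3) | p3:(4,3)->(4,2)
Step 4: p0:escaped | p1:(4,2)->(4,1) | p2:(2,3)->(2,2) | p3:(4,2)->(4,1)

ESCAPED (4,1) (2,2) (4,1)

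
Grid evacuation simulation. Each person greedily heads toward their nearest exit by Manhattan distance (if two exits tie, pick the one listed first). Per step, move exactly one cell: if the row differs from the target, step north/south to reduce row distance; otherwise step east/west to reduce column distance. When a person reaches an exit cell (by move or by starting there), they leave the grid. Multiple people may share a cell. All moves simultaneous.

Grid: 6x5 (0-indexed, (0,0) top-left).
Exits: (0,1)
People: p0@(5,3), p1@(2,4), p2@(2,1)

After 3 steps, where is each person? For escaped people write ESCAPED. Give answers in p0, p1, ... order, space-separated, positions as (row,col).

Step 1: p0:(5,3)->(4,3) | p1:(2,4)->(1,4) | p2:(2,1)->(1,1)
Step 2: p0:(4,3)->(3,3) | p1:(1,4)->(0,4) | p2:(1,1)->(0,1)->EXIT
Step 3: p0:(3,3)->(2,3) | p1:(0,4)->(0,3) | p2:escaped

(2,3) (0,3) ESCAPED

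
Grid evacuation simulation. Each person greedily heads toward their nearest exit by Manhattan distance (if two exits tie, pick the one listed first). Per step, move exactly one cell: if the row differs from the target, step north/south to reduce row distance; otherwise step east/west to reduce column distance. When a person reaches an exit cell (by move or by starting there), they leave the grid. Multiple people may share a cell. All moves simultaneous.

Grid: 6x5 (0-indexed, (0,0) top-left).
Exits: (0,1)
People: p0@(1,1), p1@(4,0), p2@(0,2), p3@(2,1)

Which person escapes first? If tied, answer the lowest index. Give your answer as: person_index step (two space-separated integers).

Answer: 0 1

Derivation:
Step 1: p0:(1,1)->(0,1)->EXIT | p1:(4,0)->(3,0) | p2:(0,2)->(0,1)->EXIT | p3:(2,1)->(1,1)
Step 2: p0:escaped | p1:(3,0)->(2,0) | p2:escaped | p3:(1,1)->(0,1)->EXIT
Step 3: p0:escaped | p1:(2,0)->(1,0) | p2:escaped | p3:escaped
Step 4: p0:escaped | p1:(1,0)->(0,0) | p2:escaped | p3:escaped
Step 5: p0:escaped | p1:(0,0)->(0,1)->EXIT | p2:escaped | p3:escaped
Exit steps: [1, 5, 1, 2]
First to escape: p0 at step 1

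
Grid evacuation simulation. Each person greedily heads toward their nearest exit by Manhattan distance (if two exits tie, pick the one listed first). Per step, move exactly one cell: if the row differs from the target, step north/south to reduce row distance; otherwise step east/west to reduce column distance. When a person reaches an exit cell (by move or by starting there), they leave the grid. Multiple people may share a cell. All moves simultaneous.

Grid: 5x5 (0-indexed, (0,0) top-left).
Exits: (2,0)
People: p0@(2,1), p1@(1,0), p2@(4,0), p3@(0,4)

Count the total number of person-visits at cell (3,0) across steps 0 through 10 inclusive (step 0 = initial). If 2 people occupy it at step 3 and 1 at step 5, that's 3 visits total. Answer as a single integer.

Answer: 1

Derivation:
Step 0: p0@(2,1) p1@(1,0) p2@(4,0) p3@(0,4) -> at (3,0): 0 [-], cum=0
Step 1: p0@ESC p1@ESC p2@(3,0) p3@(1,4) -> at (3,0): 1 [p2], cum=1
Step 2: p0@ESC p1@ESC p2@ESC p3@(2,4) -> at (3,0): 0 [-], cum=1
Step 3: p0@ESC p1@ESC p2@ESC p3@(2,3) -> at (3,0): 0 [-], cum=1
Step 4: p0@ESC p1@ESC p2@ESC p3@(2,2) -> at (3,0): 0 [-], cum=1
Step 5: p0@ESC p1@ESC p2@ESC p3@(2,1) -> at (3,0): 0 [-], cum=1
Step 6: p0@ESC p1@ESC p2@ESC p3@ESC -> at (3,0): 0 [-], cum=1
Total visits = 1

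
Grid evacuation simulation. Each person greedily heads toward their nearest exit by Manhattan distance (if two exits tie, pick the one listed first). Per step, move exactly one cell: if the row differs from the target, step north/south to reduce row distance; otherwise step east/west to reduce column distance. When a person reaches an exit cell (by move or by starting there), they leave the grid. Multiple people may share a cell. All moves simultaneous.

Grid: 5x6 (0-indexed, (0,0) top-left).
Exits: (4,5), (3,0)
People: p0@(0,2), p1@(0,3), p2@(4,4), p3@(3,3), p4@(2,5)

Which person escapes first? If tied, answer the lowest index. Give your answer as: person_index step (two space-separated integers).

Step 1: p0:(0,2)->(1,2) | p1:(0,3)->(1,3) | p2:(4,4)->(4,5)->EXIT | p3:(3,3)->(4,3) | p4:(2,5)->(3,5)
Step 2: p0:(1,2)->(2,2) | p1:(1,3)->(2,3) | p2:escaped | p3:(4,3)->(4,4) | p4:(3,5)->(4,5)->EXIT
Step 3: p0:(2,2)->(3,2) | p1:(2,3)->(3,3) | p2:escaped | p3:(4,4)->(4,5)->EXIT | p4:escaped
Step 4: p0:(3,2)->(3,1) | p1:(3,3)->(4,3) | p2:escaped | p3:escaped | p4:escaped
Step 5: p0:(3,1)->(3,0)->EXIT | p1:(4,3)->(4,4) | p2:escaped | p3:escaped | p4:escaped
Step 6: p0:escaped | p1:(4,4)->(4,5)->EXIT | p2:escaped | p3:escaped | p4:escaped
Exit steps: [5, 6, 1, 3, 2]
First to escape: p2 at step 1

Answer: 2 1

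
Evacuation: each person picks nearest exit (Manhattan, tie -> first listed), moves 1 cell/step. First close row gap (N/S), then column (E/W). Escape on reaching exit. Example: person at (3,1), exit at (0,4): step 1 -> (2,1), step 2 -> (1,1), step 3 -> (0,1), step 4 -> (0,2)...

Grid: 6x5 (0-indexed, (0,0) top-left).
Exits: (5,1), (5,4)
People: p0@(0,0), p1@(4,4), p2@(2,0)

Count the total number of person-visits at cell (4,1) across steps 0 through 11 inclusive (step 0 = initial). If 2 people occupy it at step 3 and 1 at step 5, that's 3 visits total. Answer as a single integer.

Answer: 0

Derivation:
Step 0: p0@(0,0) p1@(4,4) p2@(2,0) -> at (4,1): 0 [-], cum=0
Step 1: p0@(1,0) p1@ESC p2@(3,0) -> at (4,1): 0 [-], cum=0
Step 2: p0@(2,0) p1@ESC p2@(4,0) -> at (4,1): 0 [-], cum=0
Step 3: p0@(3,0) p1@ESC p2@(5,0) -> at (4,1): 0 [-], cum=0
Step 4: p0@(4,0) p1@ESC p2@ESC -> at (4,1): 0 [-], cum=0
Step 5: p0@(5,0) p1@ESC p2@ESC -> at (4,1): 0 [-], cum=0
Step 6: p0@ESC p1@ESC p2@ESC -> at (4,1): 0 [-], cum=0
Total visits = 0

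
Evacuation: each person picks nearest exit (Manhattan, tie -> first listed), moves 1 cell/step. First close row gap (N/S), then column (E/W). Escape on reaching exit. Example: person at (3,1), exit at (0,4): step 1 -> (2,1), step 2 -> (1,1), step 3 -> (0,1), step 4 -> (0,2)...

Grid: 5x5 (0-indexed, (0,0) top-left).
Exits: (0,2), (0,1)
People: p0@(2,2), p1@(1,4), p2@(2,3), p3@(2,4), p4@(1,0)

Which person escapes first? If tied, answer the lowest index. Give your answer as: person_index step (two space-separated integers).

Answer: 0 2

Derivation:
Step 1: p0:(2,2)->(1,2) | p1:(1,4)->(0,4) | p2:(2,3)->(1,3) | p3:(2,4)->(1,4) | p4:(1,0)->(0,0)
Step 2: p0:(1,2)->(0,2)->EXIT | p1:(0,4)->(0,3) | p2:(1,3)->(0,3) | p3:(1,4)->(0,4) | p4:(0,0)->(0,1)->EXIT
Step 3: p0:escaped | p1:(0,3)->(0,2)->EXIT | p2:(0,3)->(0,2)->EXIT | p3:(0,4)->(0,3) | p4:escaped
Step 4: p0:escaped | p1:escaped | p2:escaped | p3:(0,3)->(0,2)->EXIT | p4:escaped
Exit steps: [2, 3, 3, 4, 2]
First to escape: p0 at step 2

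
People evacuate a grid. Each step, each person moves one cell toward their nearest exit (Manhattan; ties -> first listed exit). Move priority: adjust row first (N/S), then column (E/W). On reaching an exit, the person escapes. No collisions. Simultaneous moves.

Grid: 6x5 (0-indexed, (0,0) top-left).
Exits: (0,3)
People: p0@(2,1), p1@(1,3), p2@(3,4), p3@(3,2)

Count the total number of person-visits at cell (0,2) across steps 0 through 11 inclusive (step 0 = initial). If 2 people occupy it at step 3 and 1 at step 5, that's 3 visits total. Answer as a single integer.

Answer: 2

Derivation:
Step 0: p0@(2,1) p1@(1,3) p2@(3,4) p3@(3,2) -> at (0,2): 0 [-], cum=0
Step 1: p0@(1,1) p1@ESC p2@(2,4) p3@(2,2) -> at (0,2): 0 [-], cum=0
Step 2: p0@(0,1) p1@ESC p2@(1,4) p3@(1,2) -> at (0,2): 0 [-], cum=0
Step 3: p0@(0,2) p1@ESC p2@(0,4) p3@(0,2) -> at (0,2): 2 [p0,p3], cum=2
Step 4: p0@ESC p1@ESC p2@ESC p3@ESC -> at (0,2): 0 [-], cum=2
Total visits = 2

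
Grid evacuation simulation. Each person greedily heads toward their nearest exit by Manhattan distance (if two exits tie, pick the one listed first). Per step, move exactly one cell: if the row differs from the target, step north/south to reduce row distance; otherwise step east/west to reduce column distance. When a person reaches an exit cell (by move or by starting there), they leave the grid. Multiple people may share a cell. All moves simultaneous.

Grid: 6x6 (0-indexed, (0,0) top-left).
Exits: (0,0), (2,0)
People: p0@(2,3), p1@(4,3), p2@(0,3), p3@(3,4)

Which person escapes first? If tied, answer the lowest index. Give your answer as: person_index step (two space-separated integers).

Step 1: p0:(2,3)->(2,2) | p1:(4,3)->(3,3) | p2:(0,3)->(0,2) | p3:(3,4)->(2,4)
Step 2: p0:(2,2)->(2,1) | p1:(3,3)->(2,3) | p2:(0,2)->(0,1) | p3:(2,4)->(2,3)
Step 3: p0:(2,1)->(2,0)->EXIT | p1:(2,3)->(2,2) | p2:(0,1)->(0,0)->EXIT | p3:(2,3)->(2,2)
Step 4: p0:escaped | p1:(2,2)->(2,1) | p2:escaped | p3:(2,2)->(2,1)
Step 5: p0:escaped | p1:(2,1)->(2,0)->EXIT | p2:escaped | p3:(2,1)->(2,0)->EXIT
Exit steps: [3, 5, 3, 5]
First to escape: p0 at step 3

Answer: 0 3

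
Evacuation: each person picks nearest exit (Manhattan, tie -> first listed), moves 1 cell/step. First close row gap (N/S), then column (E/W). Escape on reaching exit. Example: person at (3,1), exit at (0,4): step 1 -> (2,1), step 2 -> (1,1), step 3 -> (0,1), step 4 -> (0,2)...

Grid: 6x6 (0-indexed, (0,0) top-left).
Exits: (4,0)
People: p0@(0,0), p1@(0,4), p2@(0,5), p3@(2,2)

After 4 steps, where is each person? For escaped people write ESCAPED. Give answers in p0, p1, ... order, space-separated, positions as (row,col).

Step 1: p0:(0,0)->(1,0) | p1:(0,4)->(1,4) | p2:(0,5)->(1,5) | p3:(2,2)->(3,2)
Step 2: p0:(1,0)->(2,0) | p1:(1,4)->(2,4) | p2:(1,5)->(2,5) | p3:(3,2)->(4,2)
Step 3: p0:(2,0)->(3,0) | p1:(2,4)->(3,4) | p2:(2,5)->(3,5) | p3:(4,2)->(4,1)
Step 4: p0:(3,0)->(4,0)->EXIT | p1:(3,4)->(4,4) | p2:(3,5)->(4,5) | p3:(4,1)->(4,0)->EXIT

ESCAPED (4,4) (4,5) ESCAPED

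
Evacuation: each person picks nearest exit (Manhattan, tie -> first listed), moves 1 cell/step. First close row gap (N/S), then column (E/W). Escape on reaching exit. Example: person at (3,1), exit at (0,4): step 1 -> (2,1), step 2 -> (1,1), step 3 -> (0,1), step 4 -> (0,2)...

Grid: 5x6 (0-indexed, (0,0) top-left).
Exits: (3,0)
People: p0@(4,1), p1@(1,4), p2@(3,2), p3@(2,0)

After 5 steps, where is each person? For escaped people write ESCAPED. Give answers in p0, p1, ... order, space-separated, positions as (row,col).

Step 1: p0:(4,1)->(3,1) | p1:(1,4)->(2,4) | p2:(3,2)->(3,1) | p3:(2,0)->(3,0)->EXIT
Step 2: p0:(3,1)->(3,0)->EXIT | p1:(2,4)->(3,4) | p2:(3,1)->(3,0)->EXIT | p3:escaped
Step 3: p0:escaped | p1:(3,4)->(3,3) | p2:escaped | p3:escaped
Step 4: p0:escaped | p1:(3,3)->(3,2) | p2:escaped | p3:escaped
Step 5: p0:escaped | p1:(3,2)->(3,1) | p2:escaped | p3:escaped

ESCAPED (3,1) ESCAPED ESCAPED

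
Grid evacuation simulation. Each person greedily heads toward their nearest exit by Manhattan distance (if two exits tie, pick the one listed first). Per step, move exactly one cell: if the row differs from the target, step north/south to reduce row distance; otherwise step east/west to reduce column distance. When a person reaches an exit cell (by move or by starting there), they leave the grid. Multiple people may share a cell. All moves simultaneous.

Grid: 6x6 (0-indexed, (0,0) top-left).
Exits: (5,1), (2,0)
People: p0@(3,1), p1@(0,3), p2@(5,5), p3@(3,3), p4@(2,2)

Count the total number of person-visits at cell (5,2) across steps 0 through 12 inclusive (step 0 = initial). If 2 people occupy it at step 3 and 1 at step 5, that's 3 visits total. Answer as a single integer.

Answer: 2

Derivation:
Step 0: p0@(3,1) p1@(0,3) p2@(5,5) p3@(3,3) p4@(2,2) -> at (5,2): 0 [-], cum=0
Step 1: p0@(4,1) p1@(1,3) p2@(5,4) p3@(4,3) p4@(2,1) -> at (5,2): 0 [-], cum=0
Step 2: p0@ESC p1@(2,3) p2@(5,3) p3@(5,3) p4@ESC -> at (5,2): 0 [-], cum=0
Step 3: p0@ESC p1@(2,2) p2@(5,2) p3@(5,2) p4@ESC -> at (5,2): 2 [p2,p3], cum=2
Step 4: p0@ESC p1@(2,1) p2@ESC p3@ESC p4@ESC -> at (5,2): 0 [-], cum=2
Step 5: p0@ESC p1@ESC p2@ESC p3@ESC p4@ESC -> at (5,2): 0 [-], cum=2
Total visits = 2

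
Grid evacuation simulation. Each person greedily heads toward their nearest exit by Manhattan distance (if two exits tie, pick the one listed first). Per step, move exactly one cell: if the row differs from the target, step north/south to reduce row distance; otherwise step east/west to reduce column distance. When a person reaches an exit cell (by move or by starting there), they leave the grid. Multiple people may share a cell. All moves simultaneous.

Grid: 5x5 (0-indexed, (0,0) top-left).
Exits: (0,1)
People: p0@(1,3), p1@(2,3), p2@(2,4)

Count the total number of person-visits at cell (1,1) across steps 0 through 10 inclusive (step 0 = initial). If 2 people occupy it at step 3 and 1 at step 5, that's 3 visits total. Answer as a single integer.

Answer: 0

Derivation:
Step 0: p0@(1,3) p1@(2,3) p2@(2,4) -> at (1,1): 0 [-], cum=0
Step 1: p0@(0,3) p1@(1,3) p2@(1,4) -> at (1,1): 0 [-], cum=0
Step 2: p0@(0,2) p1@(0,3) p2@(0,4) -> at (1,1): 0 [-], cum=0
Step 3: p0@ESC p1@(0,2) p2@(0,3) -> at (1,1): 0 [-], cum=0
Step 4: p0@ESC p1@ESC p2@(0,2) -> at (1,1): 0 [-], cum=0
Step 5: p0@ESC p1@ESC p2@ESC -> at (1,1): 0 [-], cum=0
Total visits = 0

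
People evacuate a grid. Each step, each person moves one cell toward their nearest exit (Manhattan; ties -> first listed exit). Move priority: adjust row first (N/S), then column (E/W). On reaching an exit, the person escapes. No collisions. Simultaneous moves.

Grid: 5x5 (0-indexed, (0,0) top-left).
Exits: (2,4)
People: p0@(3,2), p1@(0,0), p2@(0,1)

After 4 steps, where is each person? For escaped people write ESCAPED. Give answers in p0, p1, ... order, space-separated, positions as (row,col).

Step 1: p0:(3,2)->(2,2) | p1:(0,0)->(1,0) | p2:(0,1)->(1,1)
Step 2: p0:(2,2)->(2,3) | p1:(1,0)->(2,0) | p2:(1,1)->(2,1)
Step 3: p0:(2,3)->(2,4)->EXIT | p1:(2,0)->(2,1) | p2:(2,1)->(2,2)
Step 4: p0:escaped | p1:(2,1)->(2,2) | p2:(2,2)->(2,3)

ESCAPED (2,2) (2,3)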